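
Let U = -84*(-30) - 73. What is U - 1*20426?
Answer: -17979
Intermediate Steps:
U = 2447 (U = 2520 - 73 = 2447)
U - 1*20426 = 2447 - 1*20426 = 2447 - 20426 = -17979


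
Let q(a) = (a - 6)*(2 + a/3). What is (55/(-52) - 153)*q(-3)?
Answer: 72099/52 ≈ 1386.5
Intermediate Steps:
q(a) = (-6 + a)*(2 + a/3) (q(a) = (-6 + a)*(2 + a*(⅓)) = (-6 + a)*(2 + a/3))
(55/(-52) - 153)*q(-3) = (55/(-52) - 153)*(-12 + (⅓)*(-3)²) = (55*(-1/52) - 153)*(-12 + (⅓)*9) = (-55/52 - 153)*(-12 + 3) = -8011/52*(-9) = 72099/52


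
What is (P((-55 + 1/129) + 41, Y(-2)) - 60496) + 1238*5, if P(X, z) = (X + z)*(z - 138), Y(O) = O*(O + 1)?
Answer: -6795082/129 ≈ -52675.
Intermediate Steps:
Y(O) = O*(1 + O)
P(X, z) = (-138 + z)*(X + z) (P(X, z) = (X + z)*(-138 + z) = (-138 + z)*(X + z))
(P((-55 + 1/129) + 41, Y(-2)) - 60496) + 1238*5 = (((-2*(1 - 2))² - 138*((-55 + 1/129) + 41) - (-276)*(1 - 2) + ((-55 + 1/129) + 41)*(-2*(1 - 2))) - 60496) + 1238*5 = (((-2*(-1))² - 138*((-55 + 1/129) + 41) - (-276)*(-1) + ((-55 + 1/129) + 41)*(-2*(-1))) - 60496) + 6190 = ((2² - 138*(-7094/129 + 41) - 138*2 + (-7094/129 + 41)*2) - 60496) + 6190 = ((4 - 138*(-1805/129) - 276 - 1805/129*2) - 60496) + 6190 = ((4 + 83030/43 - 276 - 3610/129) - 60496) + 6190 = (210392/129 - 60496) + 6190 = -7593592/129 + 6190 = -6795082/129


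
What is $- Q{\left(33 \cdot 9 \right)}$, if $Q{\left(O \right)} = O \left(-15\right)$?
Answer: $4455$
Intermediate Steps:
$Q{\left(O \right)} = - 15 O$
$- Q{\left(33 \cdot 9 \right)} = - \left(-15\right) 33 \cdot 9 = - \left(-15\right) 297 = \left(-1\right) \left(-4455\right) = 4455$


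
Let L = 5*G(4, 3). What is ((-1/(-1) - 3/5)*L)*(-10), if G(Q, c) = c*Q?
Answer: -240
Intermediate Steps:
G(Q, c) = Q*c
L = 60 (L = 5*(4*3) = 5*12 = 60)
((-1/(-1) - 3/5)*L)*(-10) = ((-1/(-1) - 3/5)*60)*(-10) = ((-1*(-1) - 3*⅕)*60)*(-10) = ((1 - ⅗)*60)*(-10) = ((⅖)*60)*(-10) = 24*(-10) = -240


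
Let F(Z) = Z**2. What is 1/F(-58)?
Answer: 1/3364 ≈ 0.00029727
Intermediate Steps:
1/F(-58) = 1/((-58)**2) = 1/3364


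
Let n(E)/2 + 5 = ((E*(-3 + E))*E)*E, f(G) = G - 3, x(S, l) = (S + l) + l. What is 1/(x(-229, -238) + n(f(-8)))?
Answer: 1/36553 ≈ 2.7358e-5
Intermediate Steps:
x(S, l) = S + 2*l
f(G) = -3 + G
n(E) = -10 + 2*E³*(-3 + E) (n(E) = -10 + 2*(((E*(-3 + E))*E)*E) = -10 + 2*((E²*(-3 + E))*E) = -10 + 2*(E³*(-3 + E)) = -10 + 2*E³*(-3 + E))
1/(x(-229, -238) + n(f(-8))) = 1/((-229 + 2*(-238)) + (-10 - 6*(-3 - 8)³ + 2*(-3 - 8)⁴)) = 1/((-229 - 476) + (-10 - 6*(-11)³ + 2*(-11)⁴)) = 1/(-705 + (-10 - 6*(-1331) + 2*14641)) = 1/(-705 + (-10 + 7986 + 29282)) = 1/(-705 + 37258) = 1/36553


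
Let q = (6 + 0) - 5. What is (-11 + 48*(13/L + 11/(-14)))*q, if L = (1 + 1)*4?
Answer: 205/7 ≈ 29.286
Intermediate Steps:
L = 8 (L = 2*4 = 8)
q = 1 (q = 6 - 5 = 1)
(-11 + 48*(13/L + 11/(-14)))*q = (-11 + 48*(13/8 + 11/(-14)))*1 = (-11 + 48*(13*(1/8) + 11*(-1/14)))*1 = (-11 + 48*(13/8 - 11/14))*1 = (-11 + 48*(47/56))*1 = (-11 + 282/7)*1 = (205/7)*1 = 205/7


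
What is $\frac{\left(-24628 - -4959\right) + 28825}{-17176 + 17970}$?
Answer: $\frac{4578}{397} \approx 11.531$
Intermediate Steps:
$\frac{\left(-24628 - -4959\right) + 28825}{-17176 + 17970} = \frac{\left(-24628 + 4959\right) + 28825}{794} = \left(-19669 + 28825\right) \frac{1}{794} = 9156 \cdot \frac{1}{794} = \frac{4578}{397}$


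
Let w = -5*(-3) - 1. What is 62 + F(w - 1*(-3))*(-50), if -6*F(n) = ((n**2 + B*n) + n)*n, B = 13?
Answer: 224161/3 ≈ 74720.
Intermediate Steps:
w = 14 (w = 15 - 1 = 14)
F(n) = -n*(n**2 + 14*n)/6 (F(n) = -((n**2 + 13*n) + n)*n/6 = -(n**2 + 14*n)*n/6 = -n*(n**2 + 14*n)/6)
62 + F(w - 1*(-3))*(-50) = 62 + ((14 - 1*(-3))**2*(-14 - (14 - 1*(-3)))/6)*(-50) = 62 + ((14 + 3)**2*(-14 - (14 + 3))/6)*(-50) = 62 + ((1/6)*17**2*(-14 - 1*17))*(-50) = 62 + ((1/6)*289*(-14 - 17))*(-50) = 62 + ((1/6)*289*(-31))*(-50) = 62 - 8959/6*(-50) = 62 + 223975/3 = 224161/3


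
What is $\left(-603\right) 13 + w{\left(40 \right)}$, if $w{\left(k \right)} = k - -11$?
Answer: $-7788$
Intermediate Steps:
$w{\left(k \right)} = 11 + k$ ($w{\left(k \right)} = k + 11 = 11 + k$)
$\left(-603\right) 13 + w{\left(40 \right)} = \left(-603\right) 13 + \left(11 + 40\right) = -7839 + 51 = -7788$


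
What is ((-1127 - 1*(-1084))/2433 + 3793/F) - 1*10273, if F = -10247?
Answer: -256125328613/24930951 ≈ -10273.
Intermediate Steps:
((-1127 - 1*(-1084))/2433 + 3793/F) - 1*10273 = ((-1127 - 1*(-1084))/2433 + 3793/(-10247)) - 1*10273 = ((-1127 + 1084)*(1/2433) + 3793*(-1/10247)) - 10273 = (-43*1/2433 - 3793/10247) - 10273 = (-43/2433 - 3793/10247) - 10273 = -9668990/24930951 - 10273 = -256125328613/24930951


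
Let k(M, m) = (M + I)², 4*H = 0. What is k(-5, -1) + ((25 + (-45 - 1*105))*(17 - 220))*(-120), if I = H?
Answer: -3044975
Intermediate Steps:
H = 0 (H = (¼)*0 = 0)
I = 0
k(M, m) = M² (k(M, m) = (M + 0)² = M²)
k(-5, -1) + ((25 + (-45 - 1*105))*(17 - 220))*(-120) = (-5)² + ((25 + (-45 - 1*105))*(17 - 220))*(-120) = 25 + ((25 + (-45 - 105))*(-203))*(-120) = 25 + ((25 - 150)*(-203))*(-120) = 25 - 125*(-203)*(-120) = 25 + 25375*(-120) = 25 - 3045000 = -3044975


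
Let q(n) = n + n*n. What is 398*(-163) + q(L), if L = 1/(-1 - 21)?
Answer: -31399037/484 ≈ -64874.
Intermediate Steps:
L = -1/22 (L = 1/(-22) = -1/22 ≈ -0.045455)
q(n) = n + n²
398*(-163) + q(L) = 398*(-163) - (1 - 1/22)/22 = -64874 - 1/22*21/22 = -64874 - 21/484 = -31399037/484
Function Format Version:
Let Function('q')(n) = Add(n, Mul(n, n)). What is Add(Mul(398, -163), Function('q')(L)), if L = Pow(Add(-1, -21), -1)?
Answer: Rational(-31399037, 484) ≈ -64874.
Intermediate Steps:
L = Rational(-1, 22) (L = Pow(-22, -1) = Rational(-1, 22) ≈ -0.045455)
Function('q')(n) = Add(n, Pow(n, 2))
Add(Mul(398, -163), Function('q')(L)) = Add(Mul(398, -163), Mul(Rational(-1, 22), Add(1, Rational(-1, 22)))) = Add(-64874, Mul(Rational(-1, 22), Rational(21, 22))) = Add(-64874, Rational(-21, 484)) = Rational(-31399037, 484)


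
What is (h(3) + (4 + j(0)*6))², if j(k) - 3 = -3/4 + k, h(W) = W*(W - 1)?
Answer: 2209/4 ≈ 552.25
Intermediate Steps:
h(W) = W*(-1 + W)
j(k) = 9/4 + k (j(k) = 3 + (-3/4 + k) = 3 + (-3*¼ + k) = 3 + (-¾ + k) = 9/4 + k)
(h(3) + (4 + j(0)*6))² = (3*(-1 + 3) + (4 + (9/4 + 0)*6))² = (3*2 + (4 + (9/4)*6))² = (6 + (4 + 27/2))² = (6 + 35/2)² = (47/2)² = 2209/4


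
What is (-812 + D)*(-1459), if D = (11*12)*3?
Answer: 606944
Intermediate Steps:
D = 396 (D = 132*3 = 396)
(-812 + D)*(-1459) = (-812 + 396)*(-1459) = -416*(-1459) = 606944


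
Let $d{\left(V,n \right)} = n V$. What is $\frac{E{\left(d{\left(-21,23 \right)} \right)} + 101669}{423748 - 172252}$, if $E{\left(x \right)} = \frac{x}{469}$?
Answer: $\frac{3405877}{8425116} \approx 0.40425$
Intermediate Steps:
$d{\left(V,n \right)} = V n$
$E{\left(x \right)} = \frac{x}{469}$ ($E{\left(x \right)} = x \frac{1}{469} = \frac{x}{469}$)
$\frac{E{\left(d{\left(-21,23 \right)} \right)} + 101669}{423748 - 172252} = \frac{\frac{\left(-21\right) 23}{469} + 101669}{423748 - 172252} = \frac{\frac{1}{469} \left(-483\right) + 101669}{251496} = \left(- \frac{69}{67} + 101669\right) \frac{1}{251496} = \frac{6811754}{67} \cdot \frac{1}{251496} = \frac{3405877}{8425116}$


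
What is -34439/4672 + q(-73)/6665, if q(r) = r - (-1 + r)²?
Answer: -8240673/1004480 ≈ -8.2039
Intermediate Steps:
-34439/4672 + q(-73)/6665 = -34439/4672 + (-73 - (-1 - 73)²)/6665 = -34439*1/4672 + (-73 - 1*(-74)²)*(1/6665) = -34439/4672 + (-73 - 1*5476)*(1/6665) = -34439/4672 + (-73 - 5476)*(1/6665) = -34439/4672 - 5549*1/6665 = -34439/4672 - 179/215 = -8240673/1004480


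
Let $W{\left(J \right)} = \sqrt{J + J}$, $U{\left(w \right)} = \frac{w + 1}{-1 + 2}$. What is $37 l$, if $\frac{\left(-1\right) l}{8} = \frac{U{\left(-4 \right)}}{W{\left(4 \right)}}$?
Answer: $222 \sqrt{2} \approx 313.96$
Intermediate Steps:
$U{\left(w \right)} = 1 + w$ ($U{\left(w \right)} = \frac{1 + w}{1} = \left(1 + w\right) 1 = 1 + w$)
$W{\left(J \right)} = \sqrt{2} \sqrt{J}$ ($W{\left(J \right)} = \sqrt{2 J} = \sqrt{2} \sqrt{J}$)
$l = 6 \sqrt{2}$ ($l = - 8 \frac{1 - 4}{\sqrt{2} \sqrt{4}} = - 8 \left(- \frac{3}{\sqrt{2} \cdot 2}\right) = - 8 \left(- \frac{3}{2 \sqrt{2}}\right) = - 8 \left(- 3 \frac{\sqrt{2}}{4}\right) = - 8 \left(- \frac{3 \sqrt{2}}{4}\right) = 6 \sqrt{2} \approx 8.4853$)
$37 l = 37 \cdot 6 \sqrt{2} = 222 \sqrt{2}$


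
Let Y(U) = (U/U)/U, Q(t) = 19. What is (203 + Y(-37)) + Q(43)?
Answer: 8213/37 ≈ 221.97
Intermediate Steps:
Y(U) = 1/U
(203 + Y(-37)) + Q(43) = (203 + 1/(-37)) + 19 = (203 - 1/37) + 19 = 7510/37 + 19 = 8213/37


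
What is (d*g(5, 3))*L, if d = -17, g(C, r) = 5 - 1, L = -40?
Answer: 2720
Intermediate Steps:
g(C, r) = 4
(d*g(5, 3))*L = -17*4*(-40) = -68*(-40) = 2720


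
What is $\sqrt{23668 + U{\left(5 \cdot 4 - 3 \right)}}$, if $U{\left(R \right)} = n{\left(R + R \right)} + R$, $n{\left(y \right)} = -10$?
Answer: $5 \sqrt{947} \approx 153.87$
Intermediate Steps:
$U{\left(R \right)} = -10 + R$
$\sqrt{23668 + U{\left(5 \cdot 4 - 3 \right)}} = \sqrt{23668 + \left(-10 + \left(5 \cdot 4 - 3\right)\right)} = \sqrt{23668 + \left(-10 + \left(20 - 3\right)\right)} = \sqrt{23668 + \left(-10 + 17\right)} = \sqrt{23668 + 7} = \sqrt{23675} = 5 \sqrt{947}$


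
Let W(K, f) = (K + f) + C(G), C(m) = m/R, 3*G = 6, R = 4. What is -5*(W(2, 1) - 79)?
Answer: 755/2 ≈ 377.50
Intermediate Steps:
G = 2 (G = (⅓)*6 = 2)
C(m) = m/4
W(K, f) = ½ + K + f (W(K, f) = (K + f) + (¼)*2 = (K + f) + ½ = ½ + K + f)
-5*(W(2, 1) - 79) = -5*((½ + 2 + 1) - 79) = -5*(7/2 - 79) = -5*(-151/2) = 755/2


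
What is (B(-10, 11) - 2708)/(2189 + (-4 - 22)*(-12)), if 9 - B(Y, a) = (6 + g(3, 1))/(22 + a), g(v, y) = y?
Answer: -89074/82533 ≈ -1.0793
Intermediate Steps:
B(Y, a) = 9 - 7/(22 + a) (B(Y, a) = 9 - (6 + 1)/(22 + a) = 9 - 7/(22 + a))
(B(-10, 11) - 2708)/(2189 + (-4 - 22)*(-12)) = ((191 + 9*11)/(22 + 11) - 2708)/(2189 + (-4 - 22)*(-12)) = ((191 + 99)/33 - 2708)/(2189 - 26*(-12)) = ((1/33)*290 - 2708)/(2189 + 312) = (290/33 - 2708)/2501 = -89074/33*1/2501 = -89074/82533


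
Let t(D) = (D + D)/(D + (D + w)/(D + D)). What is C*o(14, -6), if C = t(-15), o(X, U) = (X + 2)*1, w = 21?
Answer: 600/19 ≈ 31.579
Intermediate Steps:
o(X, U) = 2 + X (o(X, U) = (2 + X)*1 = 2 + X)
t(D) = 2*D/(D + (21 + D)/(2*D)) (t(D) = (D + D)/(D + (D + 21)/(D + D)) = (2*D)/(D + (21 + D)/((2*D))) = (2*D)/(D + (21 + D)*(1/(2*D))) = (2*D)/(D + (21 + D)/(2*D)) = 2*D/(D + (21 + D)/(2*D)))
C = 75/38 (C = 4*(-15)**2/(21 - 15 + 2*(-15)**2) = 4*225/(21 - 15 + 2*225) = 4*225/(21 - 15 + 450) = 4*225/456 = 4*225*(1/456) = 75/38 ≈ 1.9737)
C*o(14, -6) = 75*(2 + 14)/38 = (75/38)*16 = 600/19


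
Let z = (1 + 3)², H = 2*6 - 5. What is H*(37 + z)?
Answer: 371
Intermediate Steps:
H = 7 (H = 12 - 5 = 7)
z = 16 (z = 4² = 16)
H*(37 + z) = 7*(37 + 16) = 7*53 = 371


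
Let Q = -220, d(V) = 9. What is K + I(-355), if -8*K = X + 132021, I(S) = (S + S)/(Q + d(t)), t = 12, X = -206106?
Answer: 15637615/1688 ≈ 9264.0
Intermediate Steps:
I(S) = -2*S/211 (I(S) = (S + S)/(-220 + 9) = (2*S)/(-211) = (2*S)*(-1/211) = -2*S/211)
K = 74085/8 (K = -(-206106 + 132021)/8 = -⅛*(-74085) = 74085/8 ≈ 9260.6)
K + I(-355) = 74085/8 - 2/211*(-355) = 74085/8 + 710/211 = 15637615/1688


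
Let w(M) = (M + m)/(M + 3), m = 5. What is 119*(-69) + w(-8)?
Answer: -41052/5 ≈ -8210.4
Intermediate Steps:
w(M) = (5 + M)/(3 + M) (w(M) = (M + 5)/(M + 3) = (5 + M)/(3 + M))
119*(-69) + w(-8) = 119*(-69) + (5 - 8)/(3 - 8) = -8211 - 3/(-5) = -8211 - ⅕*(-3) = -8211 + ⅗ = -41052/5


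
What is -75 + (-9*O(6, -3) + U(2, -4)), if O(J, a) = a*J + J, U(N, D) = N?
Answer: 35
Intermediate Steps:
O(J, a) = J + J*a (O(J, a) = J*a + J = J + J*a)
-75 + (-9*O(6, -3) + U(2, -4)) = -75 + (-54*(1 - 3) + 2) = -75 + (-54*(-2) + 2) = -75 + (-9*(-12) + 2) = -75 + (108 + 2) = -75 + 110 = 35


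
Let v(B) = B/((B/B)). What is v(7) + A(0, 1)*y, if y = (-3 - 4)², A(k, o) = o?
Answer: 56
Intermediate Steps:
v(B) = B (v(B) = B/1 = B*1 = B)
y = 49 (y = (-7)² = 49)
v(7) + A(0, 1)*y = 7 + 1*49 = 7 + 49 = 56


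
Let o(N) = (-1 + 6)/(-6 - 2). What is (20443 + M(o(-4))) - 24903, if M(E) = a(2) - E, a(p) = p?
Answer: -35659/8 ≈ -4457.4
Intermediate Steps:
o(N) = -5/8 (o(N) = 5/(-8) = 5*(-⅛) = -5/8)
M(E) = 2 - E
(20443 + M(o(-4))) - 24903 = (20443 + (2 - 1*(-5/8))) - 24903 = (20443 + (2 + 5/8)) - 24903 = (20443 + 21/8) - 24903 = 163565/8 - 24903 = -35659/8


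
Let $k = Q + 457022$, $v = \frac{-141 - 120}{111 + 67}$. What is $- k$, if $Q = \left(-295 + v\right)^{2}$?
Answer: $- \frac{17265063489}{31684} \approx -5.4491 \cdot 10^{5}$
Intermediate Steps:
$v = - \frac{261}{178} \approx -1.4663$
$Q = \frac{2784778441}{31684}$ ($Q = \left(-295 - \frac{261}{178}\right)^{2} = \left(- \frac{52771}{178}\right)^{2} = \frac{2784778441}{31684} \approx 87892.0$)
$k = \frac{17265063489}{31684}$ ($k = \frac{2784778441}{31684} + 457022 = \frac{17265063489}{31684} \approx 5.4491 \cdot 10^{5}$)
$- k = \left(-1\right) \frac{17265063489}{31684} = - \frac{17265063489}{31684}$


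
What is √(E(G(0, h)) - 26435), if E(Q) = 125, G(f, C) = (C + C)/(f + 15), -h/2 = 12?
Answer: I*√26310 ≈ 162.2*I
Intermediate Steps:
h = -24 (h = -2*12 = -24)
G(f, C) = 2*C/(15 + f) (G(f, C) = (2*C)/(15 + f) = 2*C/(15 + f))
√(E(G(0, h)) - 26435) = √(125 - 26435) = √(-26310) = I*√26310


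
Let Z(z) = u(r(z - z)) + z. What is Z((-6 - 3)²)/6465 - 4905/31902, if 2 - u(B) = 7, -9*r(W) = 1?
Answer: -9762091/68748810 ≈ -0.14200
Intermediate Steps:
r(W) = -⅑ (r(W) = -⅑*1 = -⅑)
u(B) = -5 (u(B) = 2 - 1*7 = 2 - 7 = -5)
Z(z) = -5 + z
Z((-6 - 3)²)/6465 - 4905/31902 = (-5 + (-6 - 3)²)/6465 - 4905/31902 = (-5 + (-9)²)*(1/6465) - 4905*1/31902 = (-5 + 81)*(1/6465) - 1635/10634 = 76*(1/6465) - 1635/10634 = 76/6465 - 1635/10634 = -9762091/68748810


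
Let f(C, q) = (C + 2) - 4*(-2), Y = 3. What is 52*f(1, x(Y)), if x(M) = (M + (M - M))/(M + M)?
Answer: 572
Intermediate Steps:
x(M) = ½ (x(M) = (M + 0)/((2*M)) = M*(1/(2*M)) = ½)
f(C, q) = 10 + C (f(C, q) = (2 + C) + 8 = 10 + C)
52*f(1, x(Y)) = 52*(10 + 1) = 52*11 = 572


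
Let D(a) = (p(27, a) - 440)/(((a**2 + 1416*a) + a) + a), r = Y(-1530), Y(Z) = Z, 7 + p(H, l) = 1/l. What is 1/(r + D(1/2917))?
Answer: 4136307/14688406120 ≈ 0.00028160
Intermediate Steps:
p(H, l) = -7 + 1/l
r = -1530
D(a) = (-447 + 1/a)/(a**2 + 1418*a) (D(a) = ((-7 + 1/a) - 440)/(((a**2 + 1416*a) + a) + a) = (-447 + 1/a)/((a**2 + 1417*a) + a) = (-447 + 1/a)/(a**2 + 1418*a))
1/(r + D(1/2917)) = 1/(-1530 + (1 - 447/2917)/((1/2917)**2*(1418 + 1/2917))) = 1/(-1530 + (1 - 447*1/2917)/(2917**(-2)*(1418 + 1/2917))) = 1/(-1530 + 8508889*(1 - 447/2917)/(4136307/2917)) = 1/(-1530 + 8508889*(2917/4136307)*(2470/2917)) = 1/(-1530 + 21016955830/4136307) = 1/(14688406120/4136307) = 4136307/14688406120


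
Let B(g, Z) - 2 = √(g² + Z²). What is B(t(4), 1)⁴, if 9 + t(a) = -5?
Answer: (2 + √197)⁴ ≈ 66122.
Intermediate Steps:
t(a) = -14 (t(a) = -9 - 5 = -14)
B(g, Z) = 2 + √(Z² + g²) (B(g, Z) = 2 + √(g² + Z²) = 2 + √(Z² + g²))
B(t(4), 1)⁴ = (2 + √(1² + (-14)²))⁴ = (2 + √(1 + 196))⁴ = (2 + √197)⁴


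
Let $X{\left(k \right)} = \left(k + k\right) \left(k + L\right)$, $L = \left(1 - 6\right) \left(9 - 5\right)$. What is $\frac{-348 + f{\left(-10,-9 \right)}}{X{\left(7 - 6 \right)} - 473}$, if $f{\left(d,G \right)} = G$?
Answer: $\frac{51}{73} \approx 0.69863$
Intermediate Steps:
$L = -20$ ($L = \left(-5\right) 4 = -20$)
$X{\left(k \right)} = 2 k \left(-20 + k\right)$ ($X{\left(k \right)} = \left(k + k\right) \left(k - 20\right) = 2 k \left(-20 + k\right)$)
$\frac{-348 + f{\left(-10,-9 \right)}}{X{\left(7 - 6 \right)} - 473} = \frac{-348 - 9}{2 \left(7 - 6\right) \left(-20 + \left(7 - 6\right)\right) - 473} = - \frac{357}{2 \cdot 1 \left(-20 + 1\right) - 473} = - \frac{357}{2 \cdot 1 \left(-19\right) - 473} = - \frac{357}{-38 - 473} = - \frac{357}{-511} = \left(-357\right) \left(- \frac{1}{511}\right) = \frac{51}{73}$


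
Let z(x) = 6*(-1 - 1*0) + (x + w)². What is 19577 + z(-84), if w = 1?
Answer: 26460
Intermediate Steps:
z(x) = -6 + (1 + x)² (z(x) = 6*(-1 - 1*0) + (x + 1)² = 6*(-1 + 0) + (1 + x)² = 6*(-1) + (1 + x)² = -6 + (1 + x)²)
19577 + z(-84) = 19577 + (-6 + (1 - 84)²) = 19577 + (-6 + (-83)²) = 19577 + (-6 + 6889) = 19577 + 6883 = 26460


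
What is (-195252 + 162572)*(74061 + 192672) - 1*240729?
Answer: -8717075169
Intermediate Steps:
(-195252 + 162572)*(74061 + 192672) - 1*240729 = -32680*266733 - 240729 = -8716834440 - 240729 = -8717075169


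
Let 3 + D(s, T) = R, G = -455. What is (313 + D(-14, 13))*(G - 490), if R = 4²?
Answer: -308070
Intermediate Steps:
R = 16
D(s, T) = 13 (D(s, T) = -3 + 16 = 13)
(313 + D(-14, 13))*(G - 490) = (313 + 13)*(-455 - 490) = 326*(-945) = -308070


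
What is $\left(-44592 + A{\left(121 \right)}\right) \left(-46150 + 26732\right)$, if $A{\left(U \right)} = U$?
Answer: $863537878$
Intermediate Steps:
$\left(-44592 + A{\left(121 \right)}\right) \left(-46150 + 26732\right) = \left(-44592 + 121\right) \left(-46150 + 26732\right) = \left(-44471\right) \left(-19418\right) = 863537878$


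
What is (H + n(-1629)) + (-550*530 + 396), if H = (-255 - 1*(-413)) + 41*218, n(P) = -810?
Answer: -282818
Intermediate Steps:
H = 9096 (H = (-255 + 413) + 8938 = 158 + 8938 = 9096)
(H + n(-1629)) + (-550*530 + 396) = (9096 - 810) + (-550*530 + 396) = 8286 + (-291500 + 396) = 8286 - 291104 = -282818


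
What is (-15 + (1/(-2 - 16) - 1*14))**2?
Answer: 273529/324 ≈ 844.23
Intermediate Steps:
(-15 + (1/(-2 - 16) - 1*14))**2 = (-15 + (1/(-18) - 14))**2 = (-15 + (-1/18 - 14))**2 = (-15 - 253/18)**2 = (-523/18)**2 = 273529/324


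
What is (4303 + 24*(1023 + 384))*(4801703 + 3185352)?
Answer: 304075170905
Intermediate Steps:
(4303 + 24*(1023 + 384))*(4801703 + 3185352) = (4303 + 24*1407)*7987055 = (4303 + 33768)*7987055 = 38071*7987055 = 304075170905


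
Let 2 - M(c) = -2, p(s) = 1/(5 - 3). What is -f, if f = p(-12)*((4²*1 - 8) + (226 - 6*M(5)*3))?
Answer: -81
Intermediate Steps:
p(s) = ½ (p(s) = 1/2 = ½)
M(c) = 4 (M(c) = 2 - 1*(-2) = 2 + 2 = 4)
f = 81 (f = ((4²*1 - 8) + (226 - 6*4*3))/2 = ((16*1 - 8) + (226 - 24*3))/2 = ((16 - 8) + (226 - 1*72))/2 = (8 + (226 - 72))/2 = (8 + 154)/2 = (½)*162 = 81)
-f = -1*81 = -81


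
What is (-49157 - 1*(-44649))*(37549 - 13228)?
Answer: -109639068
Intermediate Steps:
(-49157 - 1*(-44649))*(37549 - 13228) = (-49157 + 44649)*24321 = -4508*24321 = -109639068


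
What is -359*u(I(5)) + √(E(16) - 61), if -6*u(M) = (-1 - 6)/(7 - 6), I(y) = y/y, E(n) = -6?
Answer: -2513/6 + I*√67 ≈ -418.83 + 8.1853*I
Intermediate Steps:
I(y) = 1
u(M) = 7/6 (u(M) = -(-1 - 6)/(6*(7 - 6)) = -(-7)/(6*1) = -(-7)/6 = -⅙*(-7) = 7/6)
-359*u(I(5)) + √(E(16) - 61) = -359*7/6 + √(-6 - 61) = -2513/6 + √(-67) = -2513/6 + I*√67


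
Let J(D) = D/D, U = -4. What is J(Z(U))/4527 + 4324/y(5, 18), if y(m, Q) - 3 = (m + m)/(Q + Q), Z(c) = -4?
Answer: 352345523/267093 ≈ 1319.2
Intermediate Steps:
J(D) = 1
y(m, Q) = 3 + m/Q (y(m, Q) = 3 + (m + m)/(Q + Q) = 3 + (2*m)/((2*Q)) = 3 + (2*m)*(1/(2*Q)) = 3 + m/Q)
J(Z(U))/4527 + 4324/y(5, 18) = 1/4527 + 4324/(3 + 5/18) = 1/4527 + 4324/(59/18) = 1/4527 + 4324*(18/59) = 1/4527 + 77832/59 = 352345523/267093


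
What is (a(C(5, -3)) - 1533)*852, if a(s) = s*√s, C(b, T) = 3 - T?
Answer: -1306116 + 5112*√6 ≈ -1.2936e+6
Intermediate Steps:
a(s) = s^(3/2)
(a(C(5, -3)) - 1533)*852 = ((3 - 1*(-3))^(3/2) - 1533)*852 = ((3 + 3)^(3/2) - 1533)*852 = (6^(3/2) - 1533)*852 = (6*√6 - 1533)*852 = (-1533 + 6*√6)*852 = -1306116 + 5112*√6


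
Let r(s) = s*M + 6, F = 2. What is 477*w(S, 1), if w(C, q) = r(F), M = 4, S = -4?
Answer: 6678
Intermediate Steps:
r(s) = 6 + 4*s (r(s) = s*4 + 6 = 4*s + 6 = 6 + 4*s)
w(C, q) = 14 (w(C, q) = 6 + 4*2 = 6 + 8 = 14)
477*w(S, 1) = 477*14 = 6678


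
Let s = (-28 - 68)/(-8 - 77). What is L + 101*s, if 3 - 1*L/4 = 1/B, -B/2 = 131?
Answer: 1403966/11135 ≈ 126.09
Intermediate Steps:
B = -262 (B = -2*131 = -262)
s = 96/85 (s = -96/(-85) = -96*(-1/85) = 96/85 ≈ 1.1294)
L = 1574/131 (L = 12 - 4/(-262) = 12 - 4*(-1/262) = 12 + 2/131 = 1574/131 ≈ 12.015)
L + 101*s = 1574/131 + 101*(96/85) = 1574/131 + 9696/85 = 1403966/11135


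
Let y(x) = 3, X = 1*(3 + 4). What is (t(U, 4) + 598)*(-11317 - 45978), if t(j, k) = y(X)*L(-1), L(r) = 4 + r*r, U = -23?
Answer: -35121835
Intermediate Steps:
L(r) = 4 + r**2
X = 7 (X = 1*7 = 7)
t(j, k) = 15 (t(j, k) = 3*(4 + (-1)**2) = 3*(4 + 1) = 3*5 = 15)
(t(U, 4) + 598)*(-11317 - 45978) = (15 + 598)*(-11317 - 45978) = 613*(-57295) = -35121835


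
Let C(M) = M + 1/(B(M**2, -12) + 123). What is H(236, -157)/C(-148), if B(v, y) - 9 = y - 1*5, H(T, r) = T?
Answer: -27140/17019 ≈ -1.5947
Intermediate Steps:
B(v, y) = 4 + y (B(v, y) = 9 + (y - 1*5) = 9 + (y - 5) = 9 + (-5 + y) = 4 + y)
C(M) = 1/115 + M (C(M) = M + 1/((4 - 12) + 123) = M + 1/(-8 + 123) = M + 1/115 = 1/115 + M)
H(236, -157)/C(-148) = 236/(1/115 - 148) = 236/(-17019/115) = 236*(-115/17019) = -27140/17019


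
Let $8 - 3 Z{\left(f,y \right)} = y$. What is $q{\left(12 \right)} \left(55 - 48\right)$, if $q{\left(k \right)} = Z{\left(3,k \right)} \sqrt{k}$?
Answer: $- \frac{56 \sqrt{3}}{3} \approx -32.332$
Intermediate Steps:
$Z{\left(f,y \right)} = \frac{8}{3} - \frac{y}{3}$
$q{\left(k \right)} = \sqrt{k} \left(\frac{8}{3} - \frac{k}{3}\right)$ ($q{\left(k \right)} = \left(\frac{8}{3} - \frac{k}{3}\right) \sqrt{k} = \sqrt{k} \left(\frac{8}{3} - \frac{k}{3}\right)$)
$q{\left(12 \right)} \left(55 - 48\right) = \frac{\sqrt{12} \left(8 - 12\right)}{3} \left(55 - 48\right) = \frac{2 \sqrt{3} \left(8 - 12\right)}{3} \left(55 - 48\right) = \frac{1}{3} \cdot 2 \sqrt{3} \left(-4\right) \left(55 - 48\right) = - \frac{8 \sqrt{3}}{3} \cdot 7 = - \frac{56 \sqrt{3}}{3}$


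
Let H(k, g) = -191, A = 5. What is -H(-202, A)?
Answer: 191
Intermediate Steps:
-H(-202, A) = -1*(-191) = 191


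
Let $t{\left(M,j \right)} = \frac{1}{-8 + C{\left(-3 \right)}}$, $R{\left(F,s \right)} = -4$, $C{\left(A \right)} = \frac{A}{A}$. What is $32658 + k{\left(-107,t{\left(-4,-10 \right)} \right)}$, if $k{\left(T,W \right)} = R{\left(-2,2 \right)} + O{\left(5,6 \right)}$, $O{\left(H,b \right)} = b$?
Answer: $32660$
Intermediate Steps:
$C{\left(A \right)} = 1$
$t{\left(M,j \right)} = - \frac{1}{7}$ ($t{\left(M,j \right)} = \frac{1}{-8 + 1} = \frac{1}{-7} = - \frac{1}{7}$)
$k{\left(T,W \right)} = 2$ ($k{\left(T,W \right)} = -4 + 6 = 2$)
$32658 + k{\left(-107,t{\left(-4,-10 \right)} \right)} = 32658 + 2 = 32660$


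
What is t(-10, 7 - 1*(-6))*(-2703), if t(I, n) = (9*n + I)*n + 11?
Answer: -3789606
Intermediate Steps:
t(I, n) = 11 + n*(I + 9*n) (t(I, n) = (I + 9*n)*n + 11 = n*(I + 9*n) + 11 = 11 + n*(I + 9*n))
t(-10, 7 - 1*(-6))*(-2703) = (11 + 9*(7 - 1*(-6))² - 10*(7 - 1*(-6)))*(-2703) = (11 + 9*(7 + 6)² - 10*(7 + 6))*(-2703) = (11 + 9*13² - 10*13)*(-2703) = (11 + 9*169 - 130)*(-2703) = (11 + 1521 - 130)*(-2703) = 1402*(-2703) = -3789606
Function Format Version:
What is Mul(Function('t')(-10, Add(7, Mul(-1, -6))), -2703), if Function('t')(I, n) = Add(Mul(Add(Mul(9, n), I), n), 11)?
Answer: -3789606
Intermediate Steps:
Function('t')(I, n) = Add(11, Mul(n, Add(I, Mul(9, n)))) (Function('t')(I, n) = Add(Mul(Add(I, Mul(9, n)), n), 11) = Add(Mul(n, Add(I, Mul(9, n))), 11) = Add(11, Mul(n, Add(I, Mul(9, n)))))
Mul(Function('t')(-10, Add(7, Mul(-1, -6))), -2703) = Mul(Add(11, Mul(9, Pow(Add(7, Mul(-1, -6)), 2)), Mul(-10, Add(7, Mul(-1, -6)))), -2703) = Mul(Add(11, Mul(9, Pow(Add(7, 6), 2)), Mul(-10, Add(7, 6))), -2703) = Mul(Add(11, Mul(9, Pow(13, 2)), Mul(-10, 13)), -2703) = Mul(Add(11, Mul(9, 169), -130), -2703) = Mul(Add(11, 1521, -130), -2703) = Mul(1402, -2703) = -3789606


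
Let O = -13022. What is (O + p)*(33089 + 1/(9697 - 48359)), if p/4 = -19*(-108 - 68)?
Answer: 226433784309/19331 ≈ 1.1714e+7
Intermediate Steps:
p = 13376 (p = 4*(-19*(-108 - 68)) = 4*(-19*(-176)) = 4*3344 = 13376)
(O + p)*(33089 + 1/(9697 - 48359)) = (-13022 + 13376)*(33089 + 1/(9697 - 48359)) = 354*(33089 + 1/(-38662)) = 354*(33089 - 1/38662) = 354*(1279286917/38662) = 226433784309/19331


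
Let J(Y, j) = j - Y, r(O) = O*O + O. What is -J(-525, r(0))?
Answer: -525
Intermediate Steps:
r(O) = O + O² (r(O) = O² + O = O + O²)
-J(-525, r(0)) = -(0*(1 + 0) - 1*(-525)) = -(0*1 + 525) = -(0 + 525) = -1*525 = -525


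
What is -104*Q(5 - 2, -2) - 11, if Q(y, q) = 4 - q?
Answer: -635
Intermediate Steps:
-104*Q(5 - 2, -2) - 11 = -104*(4 - 1*(-2)) - 11 = -104*(4 + 2) - 11 = -104*6 - 11 = -624 - 11 = -635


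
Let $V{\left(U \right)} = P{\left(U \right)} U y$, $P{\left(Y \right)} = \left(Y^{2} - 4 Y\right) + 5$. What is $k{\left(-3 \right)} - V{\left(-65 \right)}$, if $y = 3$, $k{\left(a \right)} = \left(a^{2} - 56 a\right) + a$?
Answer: $875724$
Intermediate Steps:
$k{\left(a \right)} = a^{2} - 55 a$
$P{\left(Y \right)} = 5 + Y^{2} - 4 Y$
$V{\left(U \right)} = 3 U \left(5 + U^{2} - 4 U\right)$ ($V{\left(U \right)} = \left(5 + U^{2} - 4 U\right) U 3 = U \left(5 + U^{2} - 4 U\right) 3 = 3 U \left(5 + U^{2} - 4 U\right)$)
$k{\left(-3 \right)} - V{\left(-65 \right)} = - 3 \left(-55 - 3\right) - 3 \left(-65\right) \left(5 + \left(-65\right)^{2} - -260\right) = \left(-3\right) \left(-58\right) - 3 \left(-65\right) \left(5 + 4225 + 260\right) = 174 - 3 \left(-65\right) 4490 = 174 - -875550 = 174 + 875550 = 875724$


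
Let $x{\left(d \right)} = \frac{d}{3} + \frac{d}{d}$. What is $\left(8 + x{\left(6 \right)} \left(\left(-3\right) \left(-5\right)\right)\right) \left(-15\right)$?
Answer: $-795$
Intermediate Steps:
$x{\left(d \right)} = 1 + \frac{d}{3}$ ($x{\left(d \right)} = d \frac{1}{3} + 1 = \frac{d}{3} + 1 = 1 + \frac{d}{3}$)
$\left(8 + x{\left(6 \right)} \left(\left(-3\right) \left(-5\right)\right)\right) \left(-15\right) = \left(8 + \left(1 + \frac{1}{3} \cdot 6\right) \left(\left(-3\right) \left(-5\right)\right)\right) \left(-15\right) = \left(8 + \left(1 + 2\right) 15\right) \left(-15\right) = \left(8 + 3 \cdot 15\right) \left(-15\right) = \left(8 + 45\right) \left(-15\right) = 53 \left(-15\right) = -795$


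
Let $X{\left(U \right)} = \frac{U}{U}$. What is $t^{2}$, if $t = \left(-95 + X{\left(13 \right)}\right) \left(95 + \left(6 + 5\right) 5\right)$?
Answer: $198810000$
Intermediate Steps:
$X{\left(U \right)} = 1$
$t = -14100$ ($t = \left(-95 + 1\right) \left(95 + \left(6 + 5\right) 5\right) = - 94 \left(95 + 11 \cdot 5\right) = - 94 \left(95 + 55\right) = \left(-94\right) 150 = -14100$)
$t^{2} = \left(-14100\right)^{2} = 198810000$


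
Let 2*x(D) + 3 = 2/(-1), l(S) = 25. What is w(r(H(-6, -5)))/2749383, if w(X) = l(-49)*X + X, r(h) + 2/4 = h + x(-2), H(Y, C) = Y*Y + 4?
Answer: 74/211491 ≈ 0.00034990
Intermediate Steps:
H(Y, C) = 4 + Y**2 (H(Y, C) = Y**2 + 4 = 4 + Y**2)
x(D) = -5/2 (x(D) = -3/2 + (2/(-1))/2 = -3/2 + (2*(-1))/2 = -3/2 + (1/2)*(-2) = -3/2 - 1 = -5/2)
r(h) = -3 + h (r(h) = -1/2 + (h - 5/2) = -1/2 + (-5/2 + h) = -3 + h)
w(X) = 26*X (w(X) = 25*X + X = 26*X)
w(r(H(-6, -5)))/2749383 = (26*(-3 + (4 + (-6)**2)))/2749383 = (26*(-3 + (4 + 36)))*(1/2749383) = (26*(-3 + 40))*(1/2749383) = (26*37)*(1/2749383) = 962*(1/2749383) = 74/211491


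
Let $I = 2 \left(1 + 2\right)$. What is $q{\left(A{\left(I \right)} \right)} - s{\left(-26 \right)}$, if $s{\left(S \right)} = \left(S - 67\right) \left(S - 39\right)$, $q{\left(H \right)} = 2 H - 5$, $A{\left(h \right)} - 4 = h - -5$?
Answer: $-6020$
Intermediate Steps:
$I = 6$ ($I = 2 \cdot 3 = 6$)
$A{\left(h \right)} = 9 + h$ ($A{\left(h \right)} = 4 + \left(h - -5\right) = 4 + \left(h + 5\right) = 4 + \left(5 + h\right) = 9 + h$)
$q{\left(H \right)} = -5 + 2 H$
$s{\left(S \right)} = \left(-67 + S\right) \left(-39 + S\right)$
$q{\left(A{\left(I \right)} \right)} - s{\left(-26 \right)} = \left(-5 + 2 \left(9 + 6\right)\right) - \left(2613 + \left(-26\right)^{2} - -2756\right) = \left(-5 + 2 \cdot 15\right) - \left(2613 + 676 + 2756\right) = \left(-5 + 30\right) - 6045 = 25 - 6045 = -6020$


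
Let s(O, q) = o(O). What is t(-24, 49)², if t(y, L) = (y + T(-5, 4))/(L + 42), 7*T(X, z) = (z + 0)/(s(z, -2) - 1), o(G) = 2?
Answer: 26896/405769 ≈ 0.066284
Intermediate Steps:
s(O, q) = 2
T(X, z) = z/7 (T(X, z) = ((z + 0)/(2 - 1))/7 = (z/1)/7 = (z*1)/7 = z/7)
t(y, L) = (4/7 + y)/(42 + L) (t(y, L) = (y + (⅐)*4)/(L + 42) = (y + 4/7)/(42 + L) = (4/7 + y)/(42 + L))
t(-24, 49)² = ((4/7 - 24)/(42 + 49))² = (-164/7/91)² = ((1/91)*(-164/7))² = (-164/637)² = 26896/405769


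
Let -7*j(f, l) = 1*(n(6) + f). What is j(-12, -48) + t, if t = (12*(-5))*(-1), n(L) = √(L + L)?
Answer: 432/7 - 2*√3/7 ≈ 61.219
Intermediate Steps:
n(L) = √2*√L (n(L) = √(2*L) = √2*√L)
j(f, l) = -2*√3/7 - f/7 (j(f, l) = -(√2*√6 + f)/7 = -(2*√3 + f)/7 = -(f + 2*√3)/7 = -2*√3/7 - f/7)
t = 60 (t = -60*(-1) = 60)
j(-12, -48) + t = (-2*√3/7 - ⅐*(-12)) + 60 = (-2*√3/7 + 12/7) + 60 = (12/7 - 2*√3/7) + 60 = 432/7 - 2*√3/7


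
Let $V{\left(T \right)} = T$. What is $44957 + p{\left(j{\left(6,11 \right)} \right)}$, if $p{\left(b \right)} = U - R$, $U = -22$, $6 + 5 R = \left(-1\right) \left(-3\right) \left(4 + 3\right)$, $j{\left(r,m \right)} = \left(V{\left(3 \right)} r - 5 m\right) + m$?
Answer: $44932$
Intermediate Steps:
$j{\left(r,m \right)} = - 4 m + 3 r$ ($j{\left(r,m \right)} = \left(3 r - 5 m\right) + m = \left(- 5 m + 3 r\right) + m = - 4 m + 3 r$)
$R = 3$ ($R = - \frac{6}{5} + \frac{\left(-1\right) \left(-3\right) \left(4 + 3\right)}{5} = - \frac{6}{5} + \frac{3 \cdot 7}{5} = - \frac{6}{5} + \frac{1}{5} \cdot 21 = - \frac{6}{5} + \frac{21}{5} = 3$)
$p{\left(b \right)} = -25$ ($p{\left(b \right)} = -22 - 3 = -25$)
$44957 + p{\left(j{\left(6,11 \right)} \right)} = 44957 - 25 = 44932$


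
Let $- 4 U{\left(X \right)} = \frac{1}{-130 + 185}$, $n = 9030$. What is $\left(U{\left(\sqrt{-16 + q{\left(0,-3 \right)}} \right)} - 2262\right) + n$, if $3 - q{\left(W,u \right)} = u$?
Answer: $\frac{1488959}{220} \approx 6768.0$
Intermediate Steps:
$q{\left(W,u \right)} = 3 - u$
$U{\left(X \right)} = - \frac{1}{220}$ ($U{\left(X \right)} = - \frac{1}{4 \left(-130 + 185\right)} = - \frac{1}{4 \cdot 55} = \left(- \frac{1}{4}\right) \frac{1}{55} = - \frac{1}{220}$)
$\left(U{\left(\sqrt{-16 + q{\left(0,-3 \right)}} \right)} - 2262\right) + n = \left(- \frac{1}{220} - 2262\right) + 9030 = - \frac{497641}{220} + 9030 = \frac{1488959}{220}$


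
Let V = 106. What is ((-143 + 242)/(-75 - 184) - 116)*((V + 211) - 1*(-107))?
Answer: -12780632/259 ≈ -49346.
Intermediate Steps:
((-143 + 242)/(-75 - 184) - 116)*((V + 211) - 1*(-107)) = ((-143 + 242)/(-75 - 184) - 116)*((106 + 211) - 1*(-107)) = (99/(-259) - 116)*(317 + 107) = (99*(-1/259) - 116)*424 = (-99/259 - 116)*424 = -30143/259*424 = -12780632/259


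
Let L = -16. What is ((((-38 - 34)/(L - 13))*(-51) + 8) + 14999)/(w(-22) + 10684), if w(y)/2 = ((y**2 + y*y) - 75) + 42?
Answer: 431531/364066 ≈ 1.1853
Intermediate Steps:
w(y) = -66 + 4*y**2 (w(y) = 2*(((y**2 + y*y) - 75) + 42) = 2*(((y**2 + y**2) - 75) + 42) = 2*((2*y**2 - 75) + 42) = 2*((-75 + 2*y**2) + 42) = 2*(-33 + 2*y**2) = -66 + 4*y**2)
((((-38 - 34)/(L - 13))*(-51) + 8) + 14999)/(w(-22) + 10684) = ((((-38 - 34)/(-16 - 13))*(-51) + 8) + 14999)/((-66 + 4*(-22)**2) + 10684) = ((-72/(-29)*(-51) + 8) + 14999)/((-66 + 4*484) + 10684) = ((-72*(-1/29)*(-51) + 8) + 14999)/((-66 + 1936) + 10684) = (((72/29)*(-51) + 8) + 14999)/(1870 + 10684) = ((-3672/29 + 8) + 14999)/12554 = (-3440/29 + 14999)*(1/12554) = (431531/29)*(1/12554) = 431531/364066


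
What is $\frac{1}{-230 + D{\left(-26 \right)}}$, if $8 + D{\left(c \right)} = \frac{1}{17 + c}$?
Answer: $- \frac{9}{2143} \approx -0.0041997$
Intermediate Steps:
$D{\left(c \right)} = -8 + \frac{1}{17 + c}$
$\frac{1}{-230 + D{\left(-26 \right)}} = \frac{1}{-230 + \frac{-135 - -208}{17 - 26}} = \frac{1}{-230 + \frac{-135 + 208}{-9}} = \frac{1}{-230 - \frac{73}{9}} = \frac{1}{- \frac{2143}{9}} = - \frac{9}{2143}$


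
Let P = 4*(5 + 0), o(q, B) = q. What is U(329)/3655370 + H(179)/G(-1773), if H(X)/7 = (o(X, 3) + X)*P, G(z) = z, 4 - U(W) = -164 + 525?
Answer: -183207777361/6480971010 ≈ -28.269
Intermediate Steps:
U(W) = -357 (U(W) = 4 - (-164 + 525) = 4 - 1*361 = 4 - 361 = -357)
P = 20 (P = 4*5 = 20)
H(X) = 280*X (H(X) = 7*((X + X)*20) = 7*((2*X)*20) = 7*(40*X) = 280*X)
U(329)/3655370 + H(179)/G(-1773) = -357/3655370 + (280*179)/(-1773) = -357*1/3655370 + 50120*(-1/1773) = -357/3655370 - 50120/1773 = -183207777361/6480971010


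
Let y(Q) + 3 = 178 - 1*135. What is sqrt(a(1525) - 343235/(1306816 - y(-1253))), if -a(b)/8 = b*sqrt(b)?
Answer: sqrt(-112132815090 - 26041868591184000*sqrt(61))/653388 ≈ 690.24*I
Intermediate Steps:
a(b) = -8*b**(3/2) (a(b) = -8*b*sqrt(b) = -8*b**(3/2))
y(Q) = 40 (y(Q) = -3 + (178 - 1*135) = -3 + (178 - 135) = -3 + 43 = 40)
sqrt(a(1525) - 343235/(1306816 - y(-1253))) = sqrt(-61000*sqrt(61) - 343235/(1306816 - 1*40)) = sqrt(-61000*sqrt(61) - 343235/(1306816 - 40)) = sqrt(-61000*sqrt(61) - 343235/1306776) = sqrt(-343235/1306776 - 61000*sqrt(61))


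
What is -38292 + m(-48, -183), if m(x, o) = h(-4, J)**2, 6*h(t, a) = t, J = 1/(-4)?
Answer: -344624/9 ≈ -38292.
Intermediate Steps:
J = -1/4 ≈ -0.25000
h(t, a) = t/6
m(x, o) = 4/9 (m(x, o) = ((1/6)*(-4))**2 = (-2/3)**2 = 4/9)
-38292 + m(-48, -183) = -38292 + 4/9 = -344624/9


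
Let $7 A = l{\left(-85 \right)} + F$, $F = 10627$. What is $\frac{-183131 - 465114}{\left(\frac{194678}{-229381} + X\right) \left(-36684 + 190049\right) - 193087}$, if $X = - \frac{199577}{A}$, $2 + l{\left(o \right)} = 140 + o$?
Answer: $\frac{317612704432920}{9987670355692019} \approx 0.031801$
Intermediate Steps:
$l{\left(o \right)} = 138 + o$ ($l{\left(o \right)} = -2 + \left(140 + o\right) = 138 + o$)
$A = \frac{10680}{7}$ ($A = \frac{\left(138 - 85\right) + 10627}{7} = \frac{53 + 10627}{7} = \frac{1}{7} \cdot 10680 = \frac{10680}{7} \approx 1525.7$)
$X = - \frac{1397039}{10680}$ ($X = - \frac{199577}{\frac{10680}{7}} = \left(-199577\right) \frac{7}{10680} = - \frac{1397039}{10680} \approx -130.81$)
$\frac{-183131 - 465114}{\left(\frac{194678}{-229381} + X\right) \left(-36684 + 190049\right) - 193087} = \frac{-183131 - 465114}{\left(\frac{194678}{-229381} - \frac{1397039}{10680}\right) \left(-36684 + 190049\right) - 193087} = - \frac{648245}{\left(194678 \left(- \frac{1}{229381}\right) - \frac{1397039}{10680}\right) 153365 - 193087} = - \frac{648245}{\left(- \frac{194678}{229381} - \frac{1397039}{10680}\right) 153365 - 193087} = - \frac{648245}{\left(- \frac{322533363899}{2449789080}\right) 153365 - 193087} = - \frac{648245}{- \frac{9893065870874027}{489957816} - 193087} = - \frac{648245}{- \frac{9987670355692019}{489957816}} = \left(-648245\right) \left(- \frac{489957816}{9987670355692019}\right) = \frac{317612704432920}{9987670355692019}$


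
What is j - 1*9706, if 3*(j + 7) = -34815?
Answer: -21318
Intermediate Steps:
j = -11612 (j = -7 + (⅓)*(-34815) = -7 - 11605 = -11612)
j - 1*9706 = -11612 - 1*9706 = -11612 - 9706 = -21318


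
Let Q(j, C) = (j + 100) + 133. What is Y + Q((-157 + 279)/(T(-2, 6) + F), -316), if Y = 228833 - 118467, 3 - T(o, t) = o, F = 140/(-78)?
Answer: 13829633/125 ≈ 1.1064e+5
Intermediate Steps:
F = -70/39 (F = 140*(-1/78) = -70/39 ≈ -1.7949)
T(o, t) = 3 - o
Q(j, C) = 233 + j (Q(j, C) = (100 + j) + 133 = 233 + j)
Y = 110366
Y + Q((-157 + 279)/(T(-2, 6) + F), -316) = 110366 + (233 + (-157 + 279)/((3 - 1*(-2)) - 70/39)) = 110366 + (233 + 122/((3 + 2) - 70/39)) = 110366 + (233 + 122/(5 - 70/39)) = 110366 + (233 + 122/(125/39)) = 110366 + (233 + 122*(39/125)) = 110366 + (233 + 4758/125) = 110366 + 33883/125 = 13829633/125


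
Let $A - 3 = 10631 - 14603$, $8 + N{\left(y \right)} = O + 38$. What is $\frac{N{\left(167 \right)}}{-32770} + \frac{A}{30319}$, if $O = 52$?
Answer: $- \frac{66275144}{496776815} \approx -0.13341$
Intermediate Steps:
$N{\left(y \right)} = 82$ ($N{\left(y \right)} = -8 + \left(52 + 38\right) = -8 + 90 = 82$)
$A = -3969$ ($A = 3 + \left(10631 - 14603\right) = 3 - 3972 = -3969$)
$\frac{N{\left(167 \right)}}{-32770} + \frac{A}{30319} = \frac{82}{-32770} - \frac{3969}{30319} = 82 \left(- \frac{1}{32770}\right) - \frac{3969}{30319} = - \frac{41}{16385} - \frac{3969}{30319} = - \frac{66275144}{496776815}$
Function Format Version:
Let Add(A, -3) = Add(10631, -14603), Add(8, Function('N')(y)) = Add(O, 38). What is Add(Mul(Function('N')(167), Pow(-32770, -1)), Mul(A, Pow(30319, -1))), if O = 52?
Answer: Rational(-66275144, 496776815) ≈ -0.13341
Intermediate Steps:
Function('N')(y) = 82 (Function('N')(y) = Add(-8, Add(52, 38)) = Add(-8, 90) = 82)
A = -3969 (A = Add(3, Add(10631, -14603)) = Add(3, -3972) = -3969)
Add(Mul(Function('N')(167), Pow(-32770, -1)), Mul(A, Pow(30319, -1))) = Add(Mul(82, Pow(-32770, -1)), Mul(-3969, Pow(30319, -1))) = Add(Mul(82, Rational(-1, 32770)), Mul(-3969, Rational(1, 30319))) = Add(Rational(-41, 16385), Rational(-3969, 30319)) = Rational(-66275144, 496776815)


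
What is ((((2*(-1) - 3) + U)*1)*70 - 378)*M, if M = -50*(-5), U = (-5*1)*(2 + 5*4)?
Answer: -2107000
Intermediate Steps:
U = -110 (U = -5*(2 + 20) = -5*22 = -110)
M = 250
((((2*(-1) - 3) + U)*1)*70 - 378)*M = ((((2*(-1) - 3) - 110)*1)*70 - 378)*250 = ((((-2 - 3) - 110)*1)*70 - 378)*250 = (((-5 - 110)*1)*70 - 378)*250 = (-115*1*70 - 378)*250 = (-115*70 - 378)*250 = (-8050 - 378)*250 = -8428*250 = -2107000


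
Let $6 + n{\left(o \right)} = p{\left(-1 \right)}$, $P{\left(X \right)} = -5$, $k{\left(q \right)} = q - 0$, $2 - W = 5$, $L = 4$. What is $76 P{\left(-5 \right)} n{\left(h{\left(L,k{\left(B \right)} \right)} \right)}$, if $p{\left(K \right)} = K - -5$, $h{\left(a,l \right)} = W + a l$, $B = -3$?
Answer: $760$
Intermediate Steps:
$W = -3$ ($W = 2 - 5 = -3$)
$k{\left(q \right)} = q$ ($k{\left(q \right)} = q + 0 = q$)
$h{\left(a,l \right)} = -3 + a l$
$p{\left(K \right)} = 5 + K$ ($p{\left(K \right)} = K + 5 = 5 + K$)
$n{\left(o \right)} = -2$ ($n{\left(o \right)} = -6 + \left(5 - 1\right) = -6 + 4 = -2$)
$76 P{\left(-5 \right)} n{\left(h{\left(L,k{\left(B \right)} \right)} \right)} = 76 \left(-5\right) \left(-2\right) = \left(-380\right) \left(-2\right) = 760$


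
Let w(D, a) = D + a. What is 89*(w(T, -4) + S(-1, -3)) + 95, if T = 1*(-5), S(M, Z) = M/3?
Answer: -2207/3 ≈ -735.67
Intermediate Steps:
S(M, Z) = M/3 (S(M, Z) = M*(⅓) = M/3)
T = -5
89*(w(T, -4) + S(-1, -3)) + 95 = 89*((-5 - 4) + (⅓)*(-1)) + 95 = 89*(-9 - ⅓) + 95 = 89*(-28/3) + 95 = -2492/3 + 95 = -2207/3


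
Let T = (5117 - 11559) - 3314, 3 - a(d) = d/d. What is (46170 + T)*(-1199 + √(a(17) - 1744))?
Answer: -43660386 + 36414*I*√1742 ≈ -4.366e+7 + 1.5198e+6*I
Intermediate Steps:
a(d) = 2 (a(d) = 3 - d/d = 3 - 1*1 = 3 - 1 = 2)
T = -9756 (T = -6442 - 3314 = -9756)
(46170 + T)*(-1199 + √(a(17) - 1744)) = (46170 - 9756)*(-1199 + √(2 - 1744)) = 36414*(-1199 + √(-1742)) = 36414*(-1199 + I*√1742) = -43660386 + 36414*I*√1742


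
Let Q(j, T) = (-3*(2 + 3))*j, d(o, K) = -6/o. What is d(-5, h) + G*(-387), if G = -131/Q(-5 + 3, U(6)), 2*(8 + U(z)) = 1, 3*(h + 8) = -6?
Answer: 16911/10 ≈ 1691.1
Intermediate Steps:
h = -10 (h = -8 + (1/3)*(-6) = -8 - 2 = -10)
U(z) = -15/2 (U(z) = -8 + (1/2)*1 = -8 + 1/2 = -15/2)
Q(j, T) = -15*j (Q(j, T) = (-3*5)*j = -15*j)
G = -131/30 (G = -131*(-1/(15*(-5 + 3))) = -131/((-15*(-2))) = -131/30 ≈ -4.3667)
d(-5, h) + G*(-387) = -6/(-5) - 131/30*(-387) = -6*(-1/5) + 16899/10 = 6/5 + 16899/10 = 16911/10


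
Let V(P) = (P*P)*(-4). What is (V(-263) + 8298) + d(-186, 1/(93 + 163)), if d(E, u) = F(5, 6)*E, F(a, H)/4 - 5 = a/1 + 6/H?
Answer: -276562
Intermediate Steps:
F(a, H) = 20 + 4*a + 24/H (F(a, H) = 20 + 4*(a/1 + 6/H) = 20 + 4*(a*1 + 6/H) = 20 + 4*(a + 6/H) = 20 + (4*a + 24/H) = 20 + 4*a + 24/H)
V(P) = -4*P**2 (V(P) = P**2*(-4) = -4*P**2)
d(E, u) = 44*E (d(E, u) = (20 + 4*5 + 24/6)*E = (20 + 20 + 24*(1/6))*E = (20 + 20 + 4)*E = 44*E)
(V(-263) + 8298) + d(-186, 1/(93 + 163)) = (-4*(-263)**2 + 8298) + 44*(-186) = (-4*69169 + 8298) - 8184 = (-276676 + 8298) - 8184 = -268378 - 8184 = -276562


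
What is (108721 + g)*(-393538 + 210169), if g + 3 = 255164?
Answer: -66724678458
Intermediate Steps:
g = 255161 (g = -3 + 255164 = 255161)
(108721 + g)*(-393538 + 210169) = (108721 + 255161)*(-393538 + 210169) = 363882*(-183369) = -66724678458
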